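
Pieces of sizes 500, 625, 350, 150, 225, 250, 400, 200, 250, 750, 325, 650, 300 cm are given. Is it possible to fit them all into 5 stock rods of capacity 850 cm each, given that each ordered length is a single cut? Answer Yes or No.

No

Total = 4975 cm; ⌈4975/850⌉ = 6.
At least 6 stock rods are required, but only 5 are allowed.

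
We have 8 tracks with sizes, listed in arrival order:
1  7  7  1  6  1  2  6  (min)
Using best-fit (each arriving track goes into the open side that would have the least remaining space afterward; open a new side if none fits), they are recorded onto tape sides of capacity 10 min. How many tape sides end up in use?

4

  1 → side 1 (new)  [load 1/10]
  7 → side 1  [load 8/10]
  7 → side 2 (new)  [load 7/10]
  1 → side 1  [load 9/10]
  6 → side 3 (new)  [load 6/10]
  1 → side 1  [load 10/10]
  2 → side 2  [load 9/10]
  6 → side 4 (new)  [load 6/10]
4 tape sides opened.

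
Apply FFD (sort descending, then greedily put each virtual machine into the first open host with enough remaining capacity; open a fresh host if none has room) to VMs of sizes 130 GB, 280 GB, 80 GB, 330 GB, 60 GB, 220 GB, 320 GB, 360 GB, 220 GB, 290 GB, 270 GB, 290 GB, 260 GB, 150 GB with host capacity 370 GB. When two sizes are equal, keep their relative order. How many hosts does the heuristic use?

Sorted descending: 360, 330, 320, 290, 290, 280, 270, 260, 220, 220, 150, 130, 80, 60.
  360 → host 1 (new)  [load 360/370]
  330 → host 2 (new)  [load 330/370]
  320 → host 3 (new)  [load 320/370]
  290 → host 4 (new)  [load 290/370]
  290 → host 5 (new)  [load 290/370]
  280 → host 6 (new)  [load 280/370]
  270 → host 7 (new)  [load 270/370]
  260 → host 8 (new)  [load 260/370]
  220 → host 9 (new)  [load 220/370]
  220 → host 10 (new)  [load 220/370]
  150 → host 9  [load 370/370]
  130 → host 10  [load 350/370]
  80 → host 4  [load 370/370]
  60 → host 5  [load 350/370]
10 hosts opened.

10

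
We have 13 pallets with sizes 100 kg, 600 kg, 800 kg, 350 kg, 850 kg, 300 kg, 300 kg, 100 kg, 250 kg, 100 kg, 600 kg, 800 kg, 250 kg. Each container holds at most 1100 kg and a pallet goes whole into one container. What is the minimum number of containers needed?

5

Total = 850 + 800 + 800 + 600 + 600 + 350 + 300 + 300 + 250 + 250 + 100 + 100 + 100 = 5400 kg.
Lower bound: ⌈5400/1100⌉ = 5 containers.
A packing using 5 containers:
  container 1: 850 + 250 = 1100
  container 2: 800 + 300 = 1100
  container 3: 800 + 300 = 1100
  container 4: 600 + 350 + 100 = 1050
  container 5: 600 + 250 + 100 + 100 = 1050
This matches the lower bound, so 5 is optimal.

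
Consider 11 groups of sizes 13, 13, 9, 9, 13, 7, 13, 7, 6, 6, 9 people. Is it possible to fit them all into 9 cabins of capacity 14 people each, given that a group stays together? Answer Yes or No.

Yes

A valid assignment using 9 cabins:
  cabin 1: 13 = 13
  cabin 2: 13 = 13
  cabin 3: 13 = 13
  cabin 4: 13 = 13
  cabin 5: 9 = 9
  cabin 6: 9 = 9
  cabin 7: 9 = 9
  cabin 8: 7 + 7 = 14
  cabin 9: 6 + 6 = 12
Every load is within 14 people, so 9 cabins suffice.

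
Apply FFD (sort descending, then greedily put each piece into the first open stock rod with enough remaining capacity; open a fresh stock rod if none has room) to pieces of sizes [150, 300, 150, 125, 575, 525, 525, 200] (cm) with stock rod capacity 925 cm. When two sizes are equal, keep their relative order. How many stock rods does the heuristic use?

3

Sorted descending: 575, 525, 525, 300, 200, 150, 150, 125.
  575 → stock rod 1 (new)  [load 575/925]
  525 → stock rod 2 (new)  [load 525/925]
  525 → stock rod 3 (new)  [load 525/925]
  300 → stock rod 1  [load 875/925]
  200 → stock rod 2  [load 725/925]
  150 → stock rod 2  [load 875/925]
  150 → stock rod 3  [load 675/925]
  125 → stock rod 3  [load 800/925]
3 stock rods opened.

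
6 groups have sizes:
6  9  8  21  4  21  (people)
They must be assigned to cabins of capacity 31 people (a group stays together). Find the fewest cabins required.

3

Total = 21 + 21 + 9 + 8 + 6 + 4 = 69 people.
Lower bound: ⌈69/31⌉ = 3 cabins.
A packing using 3 cabins:
  cabin 1: 21 + 9 = 30
  cabin 2: 21 + 8 = 29
  cabin 3: 6 + 4 = 10
This matches the lower bound, so 3 is optimal.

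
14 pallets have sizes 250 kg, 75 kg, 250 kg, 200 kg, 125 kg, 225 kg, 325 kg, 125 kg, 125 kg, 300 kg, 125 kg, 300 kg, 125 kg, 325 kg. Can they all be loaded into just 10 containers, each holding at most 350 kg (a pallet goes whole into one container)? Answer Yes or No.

Yes

A valid assignment using 10 containers:
  container 1: 325 = 325
  container 2: 325 = 325
  container 3: 300 = 300
  container 4: 300 = 300
  container 5: 250 + 75 = 325
  container 6: 250 = 250
  container 7: 225 + 125 = 350
  container 8: 200 + 125 = 325
  container 9: 125 + 125 = 250
  container 10: 125 = 125
Every load is within 350 kg, so 10 containers suffice.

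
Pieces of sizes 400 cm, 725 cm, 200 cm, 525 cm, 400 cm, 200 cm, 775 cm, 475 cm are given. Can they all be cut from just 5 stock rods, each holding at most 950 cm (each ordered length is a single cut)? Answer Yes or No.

Yes

A valid assignment using 5 stock rods:
  stock rod 1: 775 = 775
  stock rod 2: 725 + 200 = 925
  stock rod 3: 525 + 400 = 925
  stock rod 4: 475 + 400 = 875
  stock rod 5: 200 = 200
Every load is within 950 cm, so 5 stock rods suffice.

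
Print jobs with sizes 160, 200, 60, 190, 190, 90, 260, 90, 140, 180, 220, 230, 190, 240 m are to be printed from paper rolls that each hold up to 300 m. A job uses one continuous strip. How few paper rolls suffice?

10

Total = 260 + 240 + 230 + 220 + 200 + 190 + 190 + 190 + 180 + 160 + 140 + 90 + 90 + 60 = 2440 m.
Lower bound: ⌈2440/300⌉ = 9 paper rolls.
Also, 10 print jobs each exceed 150 m, and no two of those can share a roll, so at least 10 paper rolls are needed.
A packing using 10 paper rolls:
  roll 1: 260 = 260
  roll 2: 240 + 60 = 300
  roll 3: 230 = 230
  roll 4: 220 = 220
  roll 5: 200 + 90 = 290
  roll 6: 190 + 90 = 280
  roll 7: 190 = 190
  roll 8: 190 = 190
  roll 9: 180 = 180
  roll 10: 160 + 140 = 300
This matches the lower bound, so 10 is optimal.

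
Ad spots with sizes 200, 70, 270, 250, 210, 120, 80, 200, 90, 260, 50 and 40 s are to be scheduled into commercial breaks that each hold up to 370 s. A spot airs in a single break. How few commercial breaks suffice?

Total = 270 + 260 + 250 + 210 + 200 + 200 + 120 + 90 + 80 + 70 + 50 + 40 = 1840 s.
Lower bound: ⌈1840/370⌉ = 5 commercial breaks.
Also, 6 ad spots each exceed 185 s, and no two of those can share a break, so at least 6 commercial breaks are needed.
A packing using 6 commercial breaks:
  break 1: 270 + 90 = 360
  break 2: 260 + 80 = 340
  break 3: 250 + 120 = 370
  break 4: 210 + 70 + 50 + 40 = 370
  break 5: 200 = 200
  break 6: 200 = 200
This matches the lower bound, so 6 is optimal.

6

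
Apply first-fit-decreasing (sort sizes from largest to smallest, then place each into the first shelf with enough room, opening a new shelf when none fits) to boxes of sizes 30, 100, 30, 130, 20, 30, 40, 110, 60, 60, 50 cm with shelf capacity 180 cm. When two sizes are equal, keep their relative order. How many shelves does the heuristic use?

4

Sorted descending: 130, 110, 100, 60, 60, 50, 40, 30, 30, 30, 20.
  130 → shelf 1 (new)  [load 130/180]
  110 → shelf 2 (new)  [load 110/180]
  100 → shelf 3 (new)  [load 100/180]
  60 → shelf 2  [load 170/180]
  60 → shelf 3  [load 160/180]
  50 → shelf 1  [load 180/180]
  40 → shelf 4 (new)  [load 40/180]
  30 → shelf 4  [load 70/180]
  30 → shelf 4  [load 100/180]
  30 → shelf 4  [load 130/180]
  20 → shelf 3  [load 180/180]
4 shelves opened.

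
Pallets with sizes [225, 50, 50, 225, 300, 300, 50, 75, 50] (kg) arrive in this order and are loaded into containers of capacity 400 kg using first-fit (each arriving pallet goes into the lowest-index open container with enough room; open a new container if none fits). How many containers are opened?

  225 → container 1 (new)  [load 225/400]
  50 → container 1  [load 275/400]
  50 → container 1  [load 325/400]
  225 → container 2 (new)  [load 225/400]
  300 → container 3 (new)  [load 300/400]
  300 → container 4 (new)  [load 300/400]
  50 → container 1  [load 375/400]
  75 → container 2  [load 300/400]
  50 → container 2  [load 350/400]
4 containers opened.

4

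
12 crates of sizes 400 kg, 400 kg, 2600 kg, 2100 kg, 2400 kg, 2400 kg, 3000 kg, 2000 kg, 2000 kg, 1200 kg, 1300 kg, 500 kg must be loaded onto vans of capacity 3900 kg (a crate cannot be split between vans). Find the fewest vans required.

Total = 3000 + 2600 + 2400 + 2400 + 2100 + 2000 + 2000 + 1300 + 1200 + 500 + 400 + 400 = 20300 kg.
Lower bound: ⌈20300/3900⌉ = 6 vans.
Also, 7 crates each exceed 1950 kg, and no two of those can share a van, so at least 7 vans are needed.
A packing using 7 vans:
  van 1: 3000 + 500 + 400 = 3900
  van 2: 2600 + 1300 = 3900
  van 3: 2400 + 1200 = 3600
  van 4: 2400 + 400 = 2800
  van 5: 2100 = 2100
  van 6: 2000 = 2000
  van 7: 2000 = 2000
This matches the lower bound, so 7 is optimal.

7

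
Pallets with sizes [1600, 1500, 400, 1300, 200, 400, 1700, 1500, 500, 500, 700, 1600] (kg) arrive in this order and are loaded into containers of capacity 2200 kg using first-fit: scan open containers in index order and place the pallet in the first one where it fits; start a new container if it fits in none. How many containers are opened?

  1600 → container 1 (new)  [load 1600/2200]
  1500 → container 2 (new)  [load 1500/2200]
  400 → container 1  [load 2000/2200]
  1300 → container 3 (new)  [load 1300/2200]
  200 → container 1  [load 2200/2200]
  400 → container 2  [load 1900/2200]
  1700 → container 4 (new)  [load 1700/2200]
  1500 → container 5 (new)  [load 1500/2200]
  500 → container 3  [load 1800/2200]
  500 → container 4  [load 2200/2200]
  700 → container 5  [load 2200/2200]
  1600 → container 6 (new)  [load 1600/2200]
6 containers opened.

6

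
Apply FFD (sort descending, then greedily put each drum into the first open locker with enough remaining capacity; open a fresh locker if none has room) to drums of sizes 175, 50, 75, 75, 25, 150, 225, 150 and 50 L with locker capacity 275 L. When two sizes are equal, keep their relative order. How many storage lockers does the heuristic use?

4

Sorted descending: 225, 175, 150, 150, 75, 75, 50, 50, 25.
  225 → locker 1 (new)  [load 225/275]
  175 → locker 2 (new)  [load 175/275]
  150 → locker 3 (new)  [load 150/275]
  150 → locker 4 (new)  [load 150/275]
  75 → locker 2  [load 250/275]
  75 → locker 3  [load 225/275]
  50 → locker 1  [load 275/275]
  50 → locker 3  [load 275/275]
  25 → locker 2  [load 275/275]
4 storage lockers opened.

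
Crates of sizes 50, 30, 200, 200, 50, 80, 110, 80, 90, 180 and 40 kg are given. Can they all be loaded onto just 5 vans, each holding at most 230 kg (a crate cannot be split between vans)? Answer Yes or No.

A valid assignment using 5 vans:
  van 1: 200 + 30 = 230
  van 2: 200 = 200
  van 3: 180 + 50 = 230
  van 4: 110 + 80 + 40 = 230
  van 5: 90 + 80 + 50 = 220
Every load is within 230 kg, so 5 vans suffice.

Yes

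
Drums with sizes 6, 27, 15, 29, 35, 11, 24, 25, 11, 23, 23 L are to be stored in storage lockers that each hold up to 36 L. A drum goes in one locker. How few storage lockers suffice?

Total = 35 + 29 + 27 + 25 + 24 + 23 + 23 + 15 + 11 + 11 + 6 = 229 L.
Lower bound: ⌈229/36⌉ = 7 storage lockers.
A packing using 8 storage lockers:
  locker 1: 35 = 35
  locker 2: 29 + 6 = 35
  locker 3: 27 = 27
  locker 4: 25 + 11 = 36
  locker 5: 24 + 11 = 35
  locker 6: 23 = 23
  locker 7: 23 = 23
  locker 8: 15 = 15
No arrangement into 7 storage lockers stays within capacity, so 8 is optimal.

8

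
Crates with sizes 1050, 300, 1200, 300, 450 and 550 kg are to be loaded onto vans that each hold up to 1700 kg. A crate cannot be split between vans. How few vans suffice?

3

Total = 1200 + 1050 + 550 + 450 + 300 + 300 = 3850 kg.
Lower bound: ⌈3850/1700⌉ = 3 vans.
A packing using 3 vans:
  van 1: 1200 + 450 = 1650
  van 2: 1050 + 550 = 1600
  van 3: 300 + 300 = 600
This matches the lower bound, so 3 is optimal.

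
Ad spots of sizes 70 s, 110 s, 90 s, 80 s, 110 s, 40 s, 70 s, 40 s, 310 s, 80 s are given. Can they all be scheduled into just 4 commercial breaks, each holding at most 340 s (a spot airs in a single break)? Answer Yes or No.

A valid assignment using 4 commercial breaks:
  break 1: 310 = 310
  break 2: 110 + 110 + 90 = 310
  break 3: 80 + 80 + 70 + 70 + 40 = 340
  break 4: 40 = 40
Every load is within 340 s, so 4 commercial breaks suffice.

Yes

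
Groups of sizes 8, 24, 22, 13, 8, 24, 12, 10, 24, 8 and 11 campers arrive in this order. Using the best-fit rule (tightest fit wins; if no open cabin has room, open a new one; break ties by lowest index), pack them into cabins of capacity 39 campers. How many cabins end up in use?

5

  8 → cabin 1 (new)  [load 8/39]
  24 → cabin 1  [load 32/39]
  22 → cabin 2 (new)  [load 22/39]
  13 → cabin 2  [load 35/39]
  8 → cabin 3 (new)  [load 8/39]
  24 → cabin 3  [load 32/39]
  12 → cabin 4 (new)  [load 12/39]
  10 → cabin 4  [load 22/39]
  24 → cabin 5 (new)  [load 24/39]
  8 → cabin 5  [load 32/39]
  11 → cabin 4  [load 33/39]
5 cabins opened.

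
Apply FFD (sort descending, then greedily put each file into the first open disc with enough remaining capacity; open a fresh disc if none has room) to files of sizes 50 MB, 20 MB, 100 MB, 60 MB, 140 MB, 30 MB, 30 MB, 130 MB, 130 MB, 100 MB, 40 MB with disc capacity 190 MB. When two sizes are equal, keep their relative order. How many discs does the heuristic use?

5

Sorted descending: 140, 130, 130, 100, 100, 60, 50, 40, 30, 30, 20.
  140 → disc 1 (new)  [load 140/190]
  130 → disc 2 (new)  [load 130/190]
  130 → disc 3 (new)  [load 130/190]
  100 → disc 4 (new)  [load 100/190]
  100 → disc 5 (new)  [load 100/190]
  60 → disc 2  [load 190/190]
  50 → disc 1  [load 190/190]
  40 → disc 3  [load 170/190]
  30 → disc 4  [load 130/190]
  30 → disc 4  [load 160/190]
  20 → disc 3  [load 190/190]
5 discs opened.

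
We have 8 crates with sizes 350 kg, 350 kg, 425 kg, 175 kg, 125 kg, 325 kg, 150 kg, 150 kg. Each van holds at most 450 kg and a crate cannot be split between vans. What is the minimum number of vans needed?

Total = 425 + 350 + 350 + 325 + 175 + 150 + 150 + 125 = 2050 kg.
Lower bound: ⌈2050/450⌉ = 5 vans.
A packing using 6 vans:
  van 1: 425 = 425
  van 2: 350 = 350
  van 3: 350 = 350
  van 4: 325 + 125 = 450
  van 5: 175 + 150 = 325
  van 6: 150 = 150
No arrangement into 5 vans stays within capacity, so 6 is optimal.

6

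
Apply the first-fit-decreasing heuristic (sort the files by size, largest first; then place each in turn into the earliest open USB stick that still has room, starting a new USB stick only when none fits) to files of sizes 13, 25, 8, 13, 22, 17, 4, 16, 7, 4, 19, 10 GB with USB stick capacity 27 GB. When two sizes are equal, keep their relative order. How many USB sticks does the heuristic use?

6

Sorted descending: 25, 22, 19, 17, 16, 13, 13, 10, 8, 7, 4, 4.
  25 → USB stick 1 (new)  [load 25/27]
  22 → USB stick 2 (new)  [load 22/27]
  19 → USB stick 3 (new)  [load 19/27]
  17 → USB stick 4 (new)  [load 17/27]
  16 → USB stick 5 (new)  [load 16/27]
  13 → USB stick 6 (new)  [load 13/27]
  13 → USB stick 6  [load 26/27]
  10 → USB stick 4  [load 27/27]
  8 → USB stick 3  [load 27/27]
  7 → USB stick 5  [load 23/27]
  4 → USB stick 2  [load 26/27]
  4 → USB stick 5  [load 27/27]
6 USB sticks opened.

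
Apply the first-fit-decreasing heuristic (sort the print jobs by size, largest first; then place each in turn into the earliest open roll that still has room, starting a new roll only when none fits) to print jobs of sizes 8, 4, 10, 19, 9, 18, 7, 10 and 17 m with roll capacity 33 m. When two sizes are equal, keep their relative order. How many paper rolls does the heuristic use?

4

Sorted descending: 19, 18, 17, 10, 10, 9, 8, 7, 4.
  19 → roll 1 (new)  [load 19/33]
  18 → roll 2 (new)  [load 18/33]
  17 → roll 3 (new)  [load 17/33]
  10 → roll 1  [load 29/33]
  10 → roll 2  [load 28/33]
  9 → roll 3  [load 26/33]
  8 → roll 4 (new)  [load 8/33]
  7 → roll 3  [load 33/33]
  4 → roll 1  [load 33/33]
4 paper rolls opened.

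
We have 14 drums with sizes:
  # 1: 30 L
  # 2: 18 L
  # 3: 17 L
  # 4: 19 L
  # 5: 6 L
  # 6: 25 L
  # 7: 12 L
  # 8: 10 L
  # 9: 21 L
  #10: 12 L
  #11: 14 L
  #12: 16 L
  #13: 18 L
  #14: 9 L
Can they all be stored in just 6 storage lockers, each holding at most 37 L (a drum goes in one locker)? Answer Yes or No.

Total = 227 L; ⌈227/37⌉ = 7.
At least 7 storage lockers are required, but only 6 are allowed.

No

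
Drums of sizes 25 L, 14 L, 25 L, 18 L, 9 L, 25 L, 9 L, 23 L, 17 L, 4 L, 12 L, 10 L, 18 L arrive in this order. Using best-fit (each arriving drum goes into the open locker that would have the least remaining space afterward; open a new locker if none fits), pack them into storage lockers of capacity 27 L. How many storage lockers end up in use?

  25 → locker 1 (new)  [load 25/27]
  14 → locker 2 (new)  [load 14/27]
  25 → locker 3 (new)  [load 25/27]
  18 → locker 4 (new)  [load 18/27]
  9 → locker 4  [load 27/27]
  25 → locker 5 (new)  [load 25/27]
  9 → locker 2  [load 23/27]
  23 → locker 6 (new)  [load 23/27]
  17 → locker 7 (new)  [load 17/27]
  4 → locker 2  [load 27/27]
  12 → locker 8 (new)  [load 12/27]
  10 → locker 7  [load 27/27]
  18 → locker 9 (new)  [load 18/27]
9 storage lockers opened.

9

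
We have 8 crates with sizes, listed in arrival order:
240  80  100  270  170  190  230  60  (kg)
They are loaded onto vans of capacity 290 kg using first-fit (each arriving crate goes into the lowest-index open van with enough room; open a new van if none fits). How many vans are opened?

  240 → van 1 (new)  [load 240/290]
  80 → van 2 (new)  [load 80/290]
  100 → van 2  [load 180/290]
  270 → van 3 (new)  [load 270/290]
  170 → van 4 (new)  [load 170/290]
  190 → van 5 (new)  [load 190/290]
  230 → van 6 (new)  [load 230/290]
  60 → van 2  [load 240/290]
6 vans opened.

6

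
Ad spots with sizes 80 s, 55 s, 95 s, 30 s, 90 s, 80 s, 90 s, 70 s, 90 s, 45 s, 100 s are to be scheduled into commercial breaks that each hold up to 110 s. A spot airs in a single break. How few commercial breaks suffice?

Total = 100 + 95 + 90 + 90 + 90 + 80 + 80 + 70 + 55 + 45 + 30 = 825 s.
Lower bound: ⌈825/110⌉ = 8 commercial breaks.
A packing using 9 commercial breaks:
  break 1: 100 = 100
  break 2: 95 = 95
  break 3: 90 = 90
  break 4: 90 = 90
  break 5: 90 = 90
  break 6: 80 + 30 = 110
  break 7: 80 = 80
  break 8: 70 = 70
  break 9: 55 + 45 = 100
No arrangement into 8 commercial breaks stays within capacity, so 9 is optimal.

9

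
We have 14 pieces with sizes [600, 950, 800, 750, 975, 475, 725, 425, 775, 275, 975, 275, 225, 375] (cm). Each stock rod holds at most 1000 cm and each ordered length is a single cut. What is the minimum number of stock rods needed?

10

Total = 975 + 975 + 950 + 800 + 775 + 750 + 725 + 600 + 475 + 425 + 375 + 275 + 275 + 225 = 8600 cm.
Lower bound: ⌈8600/1000⌉ = 9 stock rods.
A packing using 10 stock rods:
  stock rod 1: 975 = 975
  stock rod 2: 975 = 975
  stock rod 3: 950 = 950
  stock rod 4: 800 = 800
  stock rod 5: 775 + 225 = 1000
  stock rod 6: 750 = 750
  stock rod 7: 725 + 275 = 1000
  stock rod 8: 600 + 375 = 975
  stock rod 9: 475 + 425 = 900
  stock rod 10: 275 = 275
No arrangement into 9 stock rods stays within capacity, so 10 is optimal.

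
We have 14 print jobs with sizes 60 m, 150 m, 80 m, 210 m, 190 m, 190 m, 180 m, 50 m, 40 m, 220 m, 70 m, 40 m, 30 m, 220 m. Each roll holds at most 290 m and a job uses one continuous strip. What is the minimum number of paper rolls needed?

Total = 220 + 220 + 210 + 190 + 190 + 180 + 150 + 80 + 70 + 60 + 50 + 40 + 40 + 30 = 1730 m.
Lower bound: ⌈1730/290⌉ = 6 paper rolls.
Also, 7 print jobs each exceed 145 m, and no two of those can share a roll, so at least 7 paper rolls are needed.
A packing using 7 paper rolls:
  roll 1: 220 + 70 = 290
  roll 2: 220 + 60 = 280
  roll 3: 210 + 80 = 290
  roll 4: 190 + 50 + 40 = 280
  roll 5: 190 + 40 + 30 = 260
  roll 6: 180 = 180
  roll 7: 150 = 150
This matches the lower bound, so 7 is optimal.

7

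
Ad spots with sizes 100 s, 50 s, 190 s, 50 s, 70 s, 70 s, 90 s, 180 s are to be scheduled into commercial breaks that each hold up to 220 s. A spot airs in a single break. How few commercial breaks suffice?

Total = 190 + 180 + 100 + 90 + 70 + 70 + 50 + 50 = 800 s.
Lower bound: ⌈800/220⌉ = 4 commercial breaks.
A packing using 4 commercial breaks:
  break 1: 190 = 190
  break 2: 180 = 180
  break 3: 100 + 70 + 50 = 220
  break 4: 90 + 70 + 50 = 210
This matches the lower bound, so 4 is optimal.

4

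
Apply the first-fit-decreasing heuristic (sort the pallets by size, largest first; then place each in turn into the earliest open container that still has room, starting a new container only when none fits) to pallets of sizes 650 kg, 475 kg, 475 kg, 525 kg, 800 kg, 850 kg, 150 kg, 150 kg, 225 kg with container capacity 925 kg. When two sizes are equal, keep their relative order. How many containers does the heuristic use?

Sorted descending: 850, 800, 650, 525, 475, 475, 225, 150, 150.
  850 → container 1 (new)  [load 850/925]
  800 → container 2 (new)  [load 800/925]
  650 → container 3 (new)  [load 650/925]
  525 → container 4 (new)  [load 525/925]
  475 → container 5 (new)  [load 475/925]
  475 → container 6 (new)  [load 475/925]
  225 → container 3  [load 875/925]
  150 → container 4  [load 675/925]
  150 → container 4  [load 825/925]
6 containers opened.

6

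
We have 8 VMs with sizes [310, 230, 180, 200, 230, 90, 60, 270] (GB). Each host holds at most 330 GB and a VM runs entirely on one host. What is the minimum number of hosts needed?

Total = 310 + 270 + 230 + 230 + 200 + 180 + 90 + 60 = 1570 GB.
Lower bound: ⌈1570/330⌉ = 5 hosts.
Also, 6 VMs each exceed 165 GB, and no two of those can share a host, so at least 6 hosts are needed.
A packing using 6 hosts:
  host 1: 310 = 310
  host 2: 270 + 60 = 330
  host 3: 230 + 90 = 320
  host 4: 230 = 230
  host 5: 200 = 200
  host 6: 180 = 180
This matches the lower bound, so 6 is optimal.

6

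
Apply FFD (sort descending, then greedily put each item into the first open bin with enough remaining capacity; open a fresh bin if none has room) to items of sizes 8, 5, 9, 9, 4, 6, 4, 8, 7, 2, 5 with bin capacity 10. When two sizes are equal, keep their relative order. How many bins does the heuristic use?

Sorted descending: 9, 9, 8, 8, 7, 6, 5, 5, 4, 4, 2.
  9 → bin 1 (new)  [load 9/10]
  9 → bin 2 (new)  [load 9/10]
  8 → bin 3 (new)  [load 8/10]
  8 → bin 4 (new)  [load 8/10]
  7 → bin 5 (new)  [load 7/10]
  6 → bin 6 (new)  [load 6/10]
  5 → bin 7 (new)  [load 5/10]
  5 → bin 7  [load 10/10]
  4 → bin 6  [load 10/10]
  4 → bin 8 (new)  [load 4/10]
  2 → bin 3  [load 10/10]
8 bins opened.

8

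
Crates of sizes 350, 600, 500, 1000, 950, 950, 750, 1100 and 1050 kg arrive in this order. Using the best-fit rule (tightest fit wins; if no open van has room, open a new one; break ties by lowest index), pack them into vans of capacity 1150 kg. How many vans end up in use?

8

  350 → van 1 (new)  [load 350/1150]
  600 → van 1  [load 950/1150]
  500 → van 2 (new)  [load 500/1150]
  1000 → van 3 (new)  [load 1000/1150]
  950 → van 4 (new)  [load 950/1150]
  950 → van 5 (new)  [load 950/1150]
  750 → van 6 (new)  [load 750/1150]
  1100 → van 7 (new)  [load 1100/1150]
  1050 → van 8 (new)  [load 1050/1150]
8 vans opened.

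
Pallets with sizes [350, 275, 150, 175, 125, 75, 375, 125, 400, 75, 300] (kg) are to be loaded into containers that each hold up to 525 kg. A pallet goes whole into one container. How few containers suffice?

5

Total = 400 + 375 + 350 + 300 + 275 + 175 + 150 + 125 + 125 + 75 + 75 = 2425 kg.
Lower bound: ⌈2425/525⌉ = 5 containers.
A packing using 5 containers:
  container 1: 400 + 125 = 525
  container 2: 375 + 150 = 525
  container 3: 350 + 175 = 525
  container 4: 300 + 125 + 75 = 500
  container 5: 275 + 75 = 350
This matches the lower bound, so 5 is optimal.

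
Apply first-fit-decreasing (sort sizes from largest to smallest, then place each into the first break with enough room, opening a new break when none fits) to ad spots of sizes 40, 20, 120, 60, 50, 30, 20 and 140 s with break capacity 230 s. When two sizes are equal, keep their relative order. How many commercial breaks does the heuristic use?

Sorted descending: 140, 120, 60, 50, 40, 30, 20, 20.
  140 → break 1 (new)  [load 140/230]
  120 → break 2 (new)  [load 120/230]
  60 → break 1  [load 200/230]
  50 → break 2  [load 170/230]
  40 → break 2  [load 210/230]
  30 → break 1  [load 230/230]
  20 → break 2  [load 230/230]
  20 → break 3 (new)  [load 20/230]
3 commercial breaks opened.

3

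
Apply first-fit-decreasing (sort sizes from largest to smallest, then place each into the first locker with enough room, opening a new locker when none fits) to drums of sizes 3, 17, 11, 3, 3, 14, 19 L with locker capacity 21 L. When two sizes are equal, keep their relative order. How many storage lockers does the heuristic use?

4

Sorted descending: 19, 17, 14, 11, 3, 3, 3.
  19 → locker 1 (new)  [load 19/21]
  17 → locker 2 (new)  [load 17/21]
  14 → locker 3 (new)  [load 14/21]
  11 → locker 4 (new)  [load 11/21]
  3 → locker 2  [load 20/21]
  3 → locker 3  [load 17/21]
  3 → locker 3  [load 20/21]
4 storage lockers opened.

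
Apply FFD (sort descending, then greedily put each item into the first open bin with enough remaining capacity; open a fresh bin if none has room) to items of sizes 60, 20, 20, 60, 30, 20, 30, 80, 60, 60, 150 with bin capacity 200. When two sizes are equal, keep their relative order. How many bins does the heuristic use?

Sorted descending: 150, 80, 60, 60, 60, 60, 30, 30, 20, 20, 20.
  150 → bin 1 (new)  [load 150/200]
  80 → bin 2 (new)  [load 80/200]
  60 → bin 2  [load 140/200]
  60 → bin 2  [load 200/200]
  60 → bin 3 (new)  [load 60/200]
  60 → bin 3  [load 120/200]
  30 → bin 1  [load 180/200]
  30 → bin 3  [load 150/200]
  20 → bin 1  [load 200/200]
  20 → bin 3  [load 170/200]
  20 → bin 3  [load 190/200]
3 bins opened.

3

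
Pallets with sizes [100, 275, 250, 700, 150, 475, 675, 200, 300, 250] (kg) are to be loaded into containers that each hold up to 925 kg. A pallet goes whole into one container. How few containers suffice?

Total = 700 + 675 + 475 + 300 + 275 + 250 + 250 + 200 + 150 + 100 = 3375 kg.
Lower bound: ⌈3375/925⌉ = 4 containers.
A packing using 4 containers:
  container 1: 700 + 200 = 900
  container 2: 675 + 250 = 925
  container 3: 475 + 300 + 150 = 925
  container 4: 275 + 250 + 100 = 625
This matches the lower bound, so 4 is optimal.

4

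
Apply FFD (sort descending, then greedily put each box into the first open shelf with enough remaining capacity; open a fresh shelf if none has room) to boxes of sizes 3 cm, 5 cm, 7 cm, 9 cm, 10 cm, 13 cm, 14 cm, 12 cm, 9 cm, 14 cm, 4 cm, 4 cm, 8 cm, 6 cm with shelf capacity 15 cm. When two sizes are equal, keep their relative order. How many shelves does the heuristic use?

Sorted descending: 14, 14, 13, 12, 10, 9, 9, 8, 7, 6, 5, 4, 4, 3.
  14 → shelf 1 (new)  [load 14/15]
  14 → shelf 2 (new)  [load 14/15]
  13 → shelf 3 (new)  [load 13/15]
  12 → shelf 4 (new)  [load 12/15]
  10 → shelf 5 (new)  [load 10/15]
  9 → shelf 6 (new)  [load 9/15]
  9 → shelf 7 (new)  [load 9/15]
  8 → shelf 8 (new)  [load 8/15]
  7 → shelf 8  [load 15/15]
  6 → shelf 6  [load 15/15]
  5 → shelf 5  [load 15/15]
  4 → shelf 7  [load 13/15]
  4 → shelf 9 (new)  [load 4/15]
  3 → shelf 4  [load 15/15]
9 shelves opened.

9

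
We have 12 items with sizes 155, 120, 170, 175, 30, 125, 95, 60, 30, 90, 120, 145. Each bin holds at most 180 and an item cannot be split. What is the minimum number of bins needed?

9

Total = 175 + 170 + 155 + 145 + 125 + 120 + 120 + 95 + 90 + 60 + 30 + 30 = 1315.
Lower bound: ⌈1315/180⌉ = 8 bins.
A packing using 9 bins:
  bin 1: 175 = 175
  bin 2: 170 = 170
  bin 3: 155 = 155
  bin 4: 145 + 30 = 175
  bin 5: 125 + 30 = 155
  bin 6: 120 + 60 = 180
  bin 7: 120 = 120
  bin 8: 95 = 95
  bin 9: 90 = 90
No arrangement into 8 bins stays within capacity, so 9 is optimal.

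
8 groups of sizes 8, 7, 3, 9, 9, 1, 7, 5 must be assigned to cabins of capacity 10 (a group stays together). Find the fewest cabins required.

6

Total = 9 + 9 + 8 + 7 + 7 + 5 + 3 + 1 = 49.
Lower bound: ⌈49/10⌉ = 5 cabins.
A packing using 6 cabins:
  cabin 1: 9 + 1 = 10
  cabin 2: 9 = 9
  cabin 3: 8 = 8
  cabin 4: 7 + 3 = 10
  cabin 5: 7 = 7
  cabin 6: 5 = 5
No arrangement into 5 cabins stays within capacity, so 6 is optimal.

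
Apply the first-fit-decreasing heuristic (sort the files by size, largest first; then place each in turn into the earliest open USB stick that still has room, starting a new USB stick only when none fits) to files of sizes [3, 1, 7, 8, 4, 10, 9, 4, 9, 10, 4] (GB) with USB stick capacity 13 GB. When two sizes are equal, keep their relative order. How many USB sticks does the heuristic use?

Sorted descending: 10, 10, 9, 9, 8, 7, 4, 4, 4, 3, 1.
  10 → USB stick 1 (new)  [load 10/13]
  10 → USB stick 2 (new)  [load 10/13]
  9 → USB stick 3 (new)  [load 9/13]
  9 → USB stick 4 (new)  [load 9/13]
  8 → USB stick 5 (new)  [load 8/13]
  7 → USB stick 6 (new)  [load 7/13]
  4 → USB stick 3  [load 13/13]
  4 → USB stick 4  [load 13/13]
  4 → USB stick 5  [load 12/13]
  3 → USB stick 1  [load 13/13]
  1 → USB stick 2  [load 11/13]
6 USB sticks opened.

6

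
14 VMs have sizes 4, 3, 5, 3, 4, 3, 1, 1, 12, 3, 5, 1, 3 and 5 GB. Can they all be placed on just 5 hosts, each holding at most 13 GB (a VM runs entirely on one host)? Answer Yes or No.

Yes

A valid assignment using 5 hosts:
  host 1: 12 + 1 = 13
  host 2: 5 + 5 + 3 = 13
  host 3: 5 + 4 + 4 = 13
  host 4: 3 + 3 + 3 + 3 + 1 = 13
  host 5: 1 = 1
Every load is within 13 GB, so 5 hosts suffice.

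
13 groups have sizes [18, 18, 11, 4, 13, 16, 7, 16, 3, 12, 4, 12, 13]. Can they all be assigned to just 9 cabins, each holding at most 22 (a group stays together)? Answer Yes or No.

A valid assignment using 9 cabins:
  cabin 1: 18 + 4 = 22
  cabin 2: 18 + 4 = 22
  cabin 3: 16 + 3 = 19
  cabin 4: 16 = 16
  cabin 5: 13 + 7 = 20
  cabin 6: 13 = 13
  cabin 7: 12 = 12
  cabin 8: 12 = 12
  cabin 9: 11 = 11
Every load is within 22, so 9 cabins suffice.

Yes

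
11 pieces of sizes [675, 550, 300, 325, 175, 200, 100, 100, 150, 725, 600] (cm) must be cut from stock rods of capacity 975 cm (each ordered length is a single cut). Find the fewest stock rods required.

4

Total = 725 + 675 + 600 + 550 + 325 + 300 + 200 + 175 + 150 + 100 + 100 = 3900 cm.
Lower bound: ⌈3900/975⌉ = 4 stock rods.
A packing using 4 stock rods:
  stock rod 1: 725 + 150 + 100 = 975
  stock rod 2: 675 + 300 = 975
  stock rod 3: 600 + 200 + 175 = 975
  stock rod 4: 550 + 325 + 100 = 975
This matches the lower bound, so 4 is optimal.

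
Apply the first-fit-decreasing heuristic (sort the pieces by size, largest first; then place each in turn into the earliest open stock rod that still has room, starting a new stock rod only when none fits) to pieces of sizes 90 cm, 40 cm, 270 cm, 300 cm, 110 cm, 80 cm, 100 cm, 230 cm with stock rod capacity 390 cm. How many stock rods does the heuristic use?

Sorted descending: 300, 270, 230, 110, 100, 90, 80, 40.
  300 → stock rod 1 (new)  [load 300/390]
  270 → stock rod 2 (new)  [load 270/390]
  230 → stock rod 3 (new)  [load 230/390]
  110 → stock rod 2  [load 380/390]
  100 → stock rod 3  [load 330/390]
  90 → stock rod 1  [load 390/390]
  80 → stock rod 4 (new)  [load 80/390]
  40 → stock rod 3  [load 370/390]
4 stock rods opened.

4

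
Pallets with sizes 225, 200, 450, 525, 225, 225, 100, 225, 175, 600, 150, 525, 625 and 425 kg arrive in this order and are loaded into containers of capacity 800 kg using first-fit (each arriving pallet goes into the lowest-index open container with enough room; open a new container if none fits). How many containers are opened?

7

  225 → container 1 (new)  [load 225/800]
  200 → container 1  [load 425/800]
  450 → container 2 (new)  [load 450/800]
  525 → container 3 (new)  [load 525/800]
  225 → container 1  [load 650/800]
  225 → container 2  [load 675/800]
  100 → container 1  [load 750/800]
  225 → container 3  [load 750/800]
  175 → container 4 (new)  [load 175/800]
  600 → container 4  [load 775/800]
  150 → container 5 (new)  [load 150/800]
  525 → container 5  [load 675/800]
  625 → container 6 (new)  [load 625/800]
  425 → container 7 (new)  [load 425/800]
7 containers opened.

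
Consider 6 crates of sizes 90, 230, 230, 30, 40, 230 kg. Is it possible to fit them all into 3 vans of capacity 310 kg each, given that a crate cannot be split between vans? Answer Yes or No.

No

Total = 850 kg; ⌈850/310⌉ = 3.
The bound of 3 does not rule out 3, but exhaustive search shows no assignment into 3 vans of capacity 310 kg exists — the minimum is 4.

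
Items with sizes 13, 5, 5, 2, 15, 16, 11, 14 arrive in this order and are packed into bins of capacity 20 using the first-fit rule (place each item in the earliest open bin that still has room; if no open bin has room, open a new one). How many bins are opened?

5

  13 → bin 1 (new)  [load 13/20]
  5 → bin 1  [load 18/20]
  5 → bin 2 (new)  [load 5/20]
  2 → bin 1  [load 20/20]
  15 → bin 2  [load 20/20]
  16 → bin 3 (new)  [load 16/20]
  11 → bin 4 (new)  [load 11/20]
  14 → bin 5 (new)  [load 14/20]
5 bins opened.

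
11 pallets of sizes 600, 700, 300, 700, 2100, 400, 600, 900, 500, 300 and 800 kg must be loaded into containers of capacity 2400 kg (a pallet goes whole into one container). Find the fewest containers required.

4

Total = 2100 + 900 + 800 + 700 + 700 + 600 + 600 + 500 + 400 + 300 + 300 = 7900 kg.
Lower bound: ⌈7900/2400⌉ = 4 containers.
A packing using 4 containers:
  container 1: 2100 + 300 = 2400
  container 2: 900 + 800 + 700 = 2400
  container 3: 700 + 600 + 600 + 500 = 2400
  container 4: 400 + 300 = 700
This matches the lower bound, so 4 is optimal.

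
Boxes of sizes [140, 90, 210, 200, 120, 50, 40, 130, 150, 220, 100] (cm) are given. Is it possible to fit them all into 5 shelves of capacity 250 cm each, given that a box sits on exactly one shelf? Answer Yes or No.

Total = 1450 cm; ⌈1450/250⌉ = 6.
At least 6 shelves are required, but only 5 are allowed.

No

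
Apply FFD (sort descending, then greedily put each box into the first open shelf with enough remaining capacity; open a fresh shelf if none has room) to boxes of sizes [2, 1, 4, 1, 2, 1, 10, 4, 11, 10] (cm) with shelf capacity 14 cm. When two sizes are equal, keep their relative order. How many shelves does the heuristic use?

4

Sorted descending: 11, 10, 10, 4, 4, 2, 2, 1, 1, 1.
  11 → shelf 1 (new)  [load 11/14]
  10 → shelf 2 (new)  [load 10/14]
  10 → shelf 3 (new)  [load 10/14]
  4 → shelf 2  [load 14/14]
  4 → shelf 3  [load 14/14]
  2 → shelf 1  [load 13/14]
  2 → shelf 4 (new)  [load 2/14]
  1 → shelf 1  [load 14/14]
  1 → shelf 4  [load 3/14]
  1 → shelf 4  [load 4/14]
4 shelves opened.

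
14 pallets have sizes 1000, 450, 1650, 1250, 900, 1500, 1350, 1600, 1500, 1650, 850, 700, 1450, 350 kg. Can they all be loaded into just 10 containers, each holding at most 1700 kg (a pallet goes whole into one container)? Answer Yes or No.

No

Total = 16200 kg; ⌈16200/1700⌉ = 10.
The bound of 10 does not rule out 10, but exhaustive search shows no assignment into 10 containers of capacity 1700 kg exists — the minimum is 11.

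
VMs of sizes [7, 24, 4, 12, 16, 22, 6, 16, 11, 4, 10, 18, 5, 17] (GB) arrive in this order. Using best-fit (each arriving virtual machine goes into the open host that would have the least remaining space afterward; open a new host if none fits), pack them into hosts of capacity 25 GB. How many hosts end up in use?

  7 → host 1 (new)  [load 7/25]
  24 → host 2 (new)  [load 24/25]
  4 → host 1  [load 11/25]
  12 → host 1  [load 23/25]
  16 → host 3 (new)  [load 16/25]
  22 → host 4 (new)  [load 22/25]
  6 → host 3  [load 22/25]
  16 → host 5 (new)  [load 16/25]
  11 → host 6 (new)  [load 11/25]
  4 → host 5  [load 20/25]
  10 → host 6  [load 21/25]
  18 → host 7 (new)  [load 18/25]
  5 → host 5  [load 25/25]
  17 → host 8 (new)  [load 17/25]
8 hosts opened.

8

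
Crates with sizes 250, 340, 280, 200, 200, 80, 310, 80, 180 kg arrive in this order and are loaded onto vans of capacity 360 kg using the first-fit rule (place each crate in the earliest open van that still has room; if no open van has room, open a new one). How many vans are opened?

7

  250 → van 1 (new)  [load 250/360]
  340 → van 2 (new)  [load 340/360]
  280 → van 3 (new)  [load 280/360]
  200 → van 4 (new)  [load 200/360]
  200 → van 5 (new)  [load 200/360]
  80 → van 1  [load 330/360]
  310 → van 6 (new)  [load 310/360]
  80 → van 3  [load 360/360]
  180 → van 7 (new)  [load 180/360]
7 vans opened.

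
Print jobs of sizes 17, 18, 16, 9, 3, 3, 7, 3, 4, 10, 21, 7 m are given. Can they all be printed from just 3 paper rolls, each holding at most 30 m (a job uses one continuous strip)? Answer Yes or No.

Total = 118 m; ⌈118/30⌉ = 4.
At least 4 paper rolls are required, but only 3 are allowed.

No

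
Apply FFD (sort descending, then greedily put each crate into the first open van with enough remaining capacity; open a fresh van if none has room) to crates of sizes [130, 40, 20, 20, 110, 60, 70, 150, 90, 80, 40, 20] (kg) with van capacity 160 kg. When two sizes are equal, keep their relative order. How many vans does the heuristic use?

6

Sorted descending: 150, 130, 110, 90, 80, 70, 60, 40, 40, 20, 20, 20.
  150 → van 1 (new)  [load 150/160]
  130 → van 2 (new)  [load 130/160]
  110 → van 3 (new)  [load 110/160]
  90 → van 4 (new)  [load 90/160]
  80 → van 5 (new)  [load 80/160]
  70 → van 4  [load 160/160]
  60 → van 5  [load 140/160]
  40 → van 3  [load 150/160]
  40 → van 6 (new)  [load 40/160]
  20 → van 2  [load 150/160]
  20 → van 5  [load 160/160]
  20 → van 6  [load 60/160]
6 vans opened.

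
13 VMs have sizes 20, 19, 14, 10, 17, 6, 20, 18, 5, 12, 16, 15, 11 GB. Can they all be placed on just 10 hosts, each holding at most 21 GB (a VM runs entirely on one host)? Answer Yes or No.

A valid assignment using 10 hosts:
  host 1: 20 = 20
  host 2: 20 = 20
  host 3: 19 = 19
  host 4: 18 = 18
  host 5: 17 = 17
  host 6: 16 + 5 = 21
  host 7: 15 + 6 = 21
  host 8: 14 = 14
  host 9: 12 = 12
  host 10: 11 + 10 = 21
Every load is within 21 GB, so 10 hosts suffice.

Yes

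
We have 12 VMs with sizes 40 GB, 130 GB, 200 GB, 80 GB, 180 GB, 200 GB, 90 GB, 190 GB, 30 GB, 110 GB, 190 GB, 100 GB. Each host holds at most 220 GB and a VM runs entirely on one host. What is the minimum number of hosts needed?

8

Total = 200 + 200 + 190 + 190 + 180 + 130 + 110 + 100 + 90 + 80 + 40 + 30 = 1540 GB.
Lower bound: ⌈1540/220⌉ = 7 hosts.
A packing using 8 hosts:
  host 1: 200 = 200
  host 2: 200 = 200
  host 3: 190 + 30 = 220
  host 4: 190 = 190
  host 5: 180 + 40 = 220
  host 6: 130 + 90 = 220
  host 7: 110 + 100 = 210
  host 8: 80 = 80
No arrangement into 7 hosts stays within capacity, so 8 is optimal.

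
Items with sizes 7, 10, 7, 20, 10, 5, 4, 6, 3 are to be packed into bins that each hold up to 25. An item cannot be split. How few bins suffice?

Total = 20 + 10 + 10 + 7 + 7 + 6 + 5 + 4 + 3 = 72.
Lower bound: ⌈72/25⌉ = 3 bins.
A packing using 3 bins:
  bin 1: 20 + 5 = 25
  bin 2: 10 + 10 + 4 = 24
  bin 3: 7 + 7 + 6 + 3 = 23
This matches the lower bound, so 3 is optimal.

3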